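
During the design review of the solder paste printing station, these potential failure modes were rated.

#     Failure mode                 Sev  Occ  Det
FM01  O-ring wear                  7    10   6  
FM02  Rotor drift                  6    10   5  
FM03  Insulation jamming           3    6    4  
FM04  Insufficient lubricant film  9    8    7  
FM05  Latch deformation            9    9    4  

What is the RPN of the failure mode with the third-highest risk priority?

RPN = Severity × Occurrence × Detection:
  FM01: 7 × 10 × 6 = 420
  FM02: 6 × 10 × 5 = 300
  FM03: 3 × 6 × 4 = 72
  FM04: 9 × 8 × 7 = 504
  FM05: 9 × 9 × 4 = 324
Sorted descending: 504, 420, 324, 300, 72.
The third-highest RPN is 324 (FM05).

324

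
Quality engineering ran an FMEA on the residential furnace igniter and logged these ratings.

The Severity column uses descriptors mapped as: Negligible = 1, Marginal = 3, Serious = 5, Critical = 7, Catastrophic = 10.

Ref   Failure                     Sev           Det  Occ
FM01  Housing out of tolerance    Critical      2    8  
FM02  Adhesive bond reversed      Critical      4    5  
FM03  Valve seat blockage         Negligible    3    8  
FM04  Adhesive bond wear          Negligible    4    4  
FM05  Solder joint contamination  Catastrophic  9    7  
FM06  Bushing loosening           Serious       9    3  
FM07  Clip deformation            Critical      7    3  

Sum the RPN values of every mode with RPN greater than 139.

917

RPN = Severity × Occurrence × Detection:
  FM01: 7 × 8 × 2 = 112
  FM02: 7 × 5 × 4 = 140
  FM03: 1 × 8 × 3 = 24
  FM04: 1 × 4 × 4 = 16
  FM05: 10 × 7 × 9 = 630
  FM06: 5 × 3 × 9 = 135
  FM07: 7 × 3 × 7 = 147
RPN > 139: FM02 (140), FM05 (630), FM07 (147).
Sum: 140 + 630 + 147 = 917.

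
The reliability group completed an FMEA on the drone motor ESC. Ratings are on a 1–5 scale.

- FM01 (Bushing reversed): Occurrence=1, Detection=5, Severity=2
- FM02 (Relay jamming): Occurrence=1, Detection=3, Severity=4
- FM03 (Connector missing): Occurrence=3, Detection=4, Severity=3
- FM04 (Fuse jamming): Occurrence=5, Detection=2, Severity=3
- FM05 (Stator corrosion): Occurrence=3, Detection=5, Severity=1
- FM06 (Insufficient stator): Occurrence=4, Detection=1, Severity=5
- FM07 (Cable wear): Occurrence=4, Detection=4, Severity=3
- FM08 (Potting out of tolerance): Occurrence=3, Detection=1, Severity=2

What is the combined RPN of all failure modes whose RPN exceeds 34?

RPN = Severity × Occurrence × Detection:
  FM01: 2 × 1 × 5 = 10
  FM02: 4 × 1 × 3 = 12
  FM03: 3 × 3 × 4 = 36
  FM04: 3 × 5 × 2 = 30
  FM05: 1 × 3 × 5 = 15
  FM06: 5 × 4 × 1 = 20
  FM07: 3 × 4 × 4 = 48
  FM08: 2 × 3 × 1 = 6
RPN > 34: FM03 (36), FM07 (48).
Sum: 36 + 48 = 84.

84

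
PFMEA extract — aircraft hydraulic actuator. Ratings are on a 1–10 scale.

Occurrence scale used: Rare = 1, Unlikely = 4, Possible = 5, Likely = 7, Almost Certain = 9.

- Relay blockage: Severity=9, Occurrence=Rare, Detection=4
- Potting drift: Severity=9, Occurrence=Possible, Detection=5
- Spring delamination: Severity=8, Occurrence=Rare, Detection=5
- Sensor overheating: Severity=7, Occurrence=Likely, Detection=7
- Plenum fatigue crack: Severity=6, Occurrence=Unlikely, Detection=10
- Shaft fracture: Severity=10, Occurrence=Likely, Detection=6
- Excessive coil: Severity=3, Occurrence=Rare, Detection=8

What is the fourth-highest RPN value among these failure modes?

RPN = Severity × Occurrence × Detection:
  Relay blockage: 9 × 1 × 4 = 36
  Potting drift: 9 × 5 × 5 = 225
  Spring delamination: 8 × 1 × 5 = 40
  Sensor overheating: 7 × 7 × 7 = 343
  Plenum fatigue crack: 6 × 4 × 10 = 240
  Shaft fracture: 10 × 7 × 6 = 420
  Excessive coil: 3 × 1 × 8 = 24
Sorted descending: 420, 343, 240, 225, 40, 36, 24.
The fourth-highest RPN is 225 (Potting drift).

225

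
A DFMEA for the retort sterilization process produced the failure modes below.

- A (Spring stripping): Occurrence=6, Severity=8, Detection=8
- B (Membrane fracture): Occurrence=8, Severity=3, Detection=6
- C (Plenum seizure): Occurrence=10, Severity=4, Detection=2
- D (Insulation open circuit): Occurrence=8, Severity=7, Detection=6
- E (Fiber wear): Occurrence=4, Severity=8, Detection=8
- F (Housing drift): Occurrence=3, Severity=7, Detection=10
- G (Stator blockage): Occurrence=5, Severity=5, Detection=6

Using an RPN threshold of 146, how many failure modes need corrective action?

RPN = Severity × Occurrence × Detection:
  A: 8 × 6 × 8 = 384
  B: 3 × 8 × 6 = 144
  C: 4 × 10 × 2 = 80
  D: 7 × 8 × 6 = 336
  E: 8 × 4 × 8 = 256
  F: 7 × 3 × 10 = 210
  G: 5 × 5 × 6 = 150
Modes with RPN ≥ 146: A (384), D (336), E (256), F (210), G (150) → 5.

5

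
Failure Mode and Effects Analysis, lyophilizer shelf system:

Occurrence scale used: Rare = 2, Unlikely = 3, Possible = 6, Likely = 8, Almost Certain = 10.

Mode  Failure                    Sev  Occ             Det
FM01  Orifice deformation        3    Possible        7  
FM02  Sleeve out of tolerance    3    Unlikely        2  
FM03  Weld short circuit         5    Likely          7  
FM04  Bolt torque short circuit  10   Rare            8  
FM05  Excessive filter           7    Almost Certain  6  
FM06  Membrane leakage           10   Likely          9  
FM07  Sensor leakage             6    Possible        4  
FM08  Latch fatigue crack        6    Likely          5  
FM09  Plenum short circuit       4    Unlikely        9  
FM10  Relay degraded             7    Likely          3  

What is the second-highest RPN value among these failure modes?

420

RPN = Severity × Occurrence × Detection:
  FM01: 3 × 6 × 7 = 126
  FM02: 3 × 3 × 2 = 18
  FM03: 5 × 8 × 7 = 280
  FM04: 10 × 2 × 8 = 160
  FM05: 7 × 10 × 6 = 420
  FM06: 10 × 8 × 9 = 720
  FM07: 6 × 6 × 4 = 144
  FM08: 6 × 8 × 5 = 240
  FM09: 4 × 3 × 9 = 108
  FM10: 7 × 8 × 3 = 168
Sorted descending: 720, 420, 280, 240, 168, 160, 144, 126, 108, 18.
The second-highest RPN is 420 (FM05).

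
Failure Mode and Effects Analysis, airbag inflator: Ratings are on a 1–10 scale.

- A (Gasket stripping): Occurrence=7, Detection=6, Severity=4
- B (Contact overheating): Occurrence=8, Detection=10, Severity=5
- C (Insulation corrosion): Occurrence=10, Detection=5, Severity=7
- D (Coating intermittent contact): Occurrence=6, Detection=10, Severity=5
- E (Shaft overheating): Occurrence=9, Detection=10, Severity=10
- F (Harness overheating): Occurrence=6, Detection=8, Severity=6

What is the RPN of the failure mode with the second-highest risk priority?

RPN = Severity × Occurrence × Detection:
  A: 4 × 7 × 6 = 168
  B: 5 × 8 × 10 = 400
  C: 7 × 10 × 5 = 350
  D: 5 × 6 × 10 = 300
  E: 10 × 9 × 10 = 900
  F: 6 × 6 × 8 = 288
Sorted descending: 900, 400, 350, 300, 288, 168.
The second-highest RPN is 400 (B).

400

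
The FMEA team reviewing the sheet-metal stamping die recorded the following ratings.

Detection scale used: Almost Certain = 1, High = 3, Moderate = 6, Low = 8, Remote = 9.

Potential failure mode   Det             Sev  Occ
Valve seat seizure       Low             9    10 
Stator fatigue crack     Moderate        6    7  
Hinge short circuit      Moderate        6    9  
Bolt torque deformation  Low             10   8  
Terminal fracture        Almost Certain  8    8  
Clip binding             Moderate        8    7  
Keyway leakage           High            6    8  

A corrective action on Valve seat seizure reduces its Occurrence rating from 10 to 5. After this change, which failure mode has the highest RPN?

RPN = Severity × Occurrence × Detection:
  Valve seat seizure: 9 × 10 × 8 = 720
  Stator fatigue crack: 6 × 7 × 6 = 252
  Hinge short circuit: 6 × 9 × 6 = 324
  Bolt torque deformation: 10 × 8 × 8 = 640
  Terminal fracture: 8 × 8 × 1 = 64
  Clip binding: 8 × 7 × 6 = 336
  Keyway leakage: 6 × 8 × 3 = 144
After action: Valve seat seizure → 9 × 5 × 8 = 360.
Revised RPNs: Bolt torque deformation=640, Valve seat seizure=360, Clip binding=336, Hinge short circuit=324, Stator fatigue crack=252, Keyway leakage=144, Terminal fracture=64.
Highest is now Bolt torque deformation (640).

Bolt torque deformation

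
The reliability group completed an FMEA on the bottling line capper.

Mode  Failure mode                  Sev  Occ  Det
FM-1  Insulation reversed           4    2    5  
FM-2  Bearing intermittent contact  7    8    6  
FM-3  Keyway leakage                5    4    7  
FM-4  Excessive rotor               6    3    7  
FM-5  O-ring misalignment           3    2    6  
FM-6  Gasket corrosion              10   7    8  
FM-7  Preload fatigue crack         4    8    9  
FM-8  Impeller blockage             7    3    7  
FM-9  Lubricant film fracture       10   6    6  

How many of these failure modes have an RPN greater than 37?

RPN = Severity × Occurrence × Detection:
  FM-1: 4 × 2 × 5 = 40
  FM-2: 7 × 8 × 6 = 336
  FM-3: 5 × 4 × 7 = 140
  FM-4: 6 × 3 × 7 = 126
  FM-5: 3 × 2 × 6 = 36
  FM-6: 10 × 7 × 8 = 560
  FM-7: 4 × 8 × 9 = 288
  FM-8: 7 × 3 × 7 = 147
  FM-9: 10 × 6 × 6 = 360
Modes with RPN > 37: FM-1 (40), FM-2 (336), FM-3 (140), FM-4 (126), FM-6 (560), FM-7 (288), FM-8 (147), FM-9 (360) → 8.

8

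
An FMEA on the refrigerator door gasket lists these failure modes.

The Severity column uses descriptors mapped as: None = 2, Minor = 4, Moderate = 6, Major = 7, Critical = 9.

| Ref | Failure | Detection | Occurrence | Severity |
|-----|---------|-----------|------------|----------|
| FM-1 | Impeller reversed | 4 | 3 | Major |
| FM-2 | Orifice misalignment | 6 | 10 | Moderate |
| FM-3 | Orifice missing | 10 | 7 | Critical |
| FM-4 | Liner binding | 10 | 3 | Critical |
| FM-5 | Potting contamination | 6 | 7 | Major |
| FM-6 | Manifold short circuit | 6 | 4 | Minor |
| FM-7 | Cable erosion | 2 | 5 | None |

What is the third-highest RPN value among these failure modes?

294

RPN = Severity × Occurrence × Detection:
  FM-1: 7 × 3 × 4 = 84
  FM-2: 6 × 10 × 6 = 360
  FM-3: 9 × 7 × 10 = 630
  FM-4: 9 × 3 × 10 = 270
  FM-5: 7 × 7 × 6 = 294
  FM-6: 4 × 4 × 6 = 96
  FM-7: 2 × 5 × 2 = 20
Sorted descending: 630, 360, 294, 270, 96, 84, 20.
The third-highest RPN is 294 (FM-5).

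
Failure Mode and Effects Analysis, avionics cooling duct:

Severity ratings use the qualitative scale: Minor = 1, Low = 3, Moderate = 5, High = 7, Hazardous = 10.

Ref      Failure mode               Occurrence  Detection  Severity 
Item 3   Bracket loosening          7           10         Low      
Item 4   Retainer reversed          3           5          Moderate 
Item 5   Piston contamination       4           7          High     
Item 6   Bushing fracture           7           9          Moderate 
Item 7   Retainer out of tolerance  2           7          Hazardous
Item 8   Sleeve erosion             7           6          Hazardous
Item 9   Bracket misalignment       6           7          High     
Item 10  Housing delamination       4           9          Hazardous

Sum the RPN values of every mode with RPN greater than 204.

RPN = Severity × Occurrence × Detection:
  Item 3: 3 × 7 × 10 = 210
  Item 4: 5 × 3 × 5 = 75
  Item 5: 7 × 4 × 7 = 196
  Item 6: 5 × 7 × 9 = 315
  Item 7: 10 × 2 × 7 = 140
  Item 8: 10 × 7 × 6 = 420
  Item 9: 7 × 6 × 7 = 294
  Item 10: 10 × 4 × 9 = 360
RPN > 204: Item 3 (210), Item 6 (315), Item 8 (420), Item 9 (294), Item 10 (360).
Sum: 210 + 315 + 420 + 294 + 360 = 1599.

1599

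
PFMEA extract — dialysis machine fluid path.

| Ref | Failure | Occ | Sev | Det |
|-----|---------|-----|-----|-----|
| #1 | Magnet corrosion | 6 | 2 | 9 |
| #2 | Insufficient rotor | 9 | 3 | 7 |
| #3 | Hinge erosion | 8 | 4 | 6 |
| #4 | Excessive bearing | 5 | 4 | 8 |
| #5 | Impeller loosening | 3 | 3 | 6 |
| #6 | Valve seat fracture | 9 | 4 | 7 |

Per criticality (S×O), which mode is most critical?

#6

Criticality = Severity × Occurrence:
  #1: 2 × 6 = 12
  #2: 3 × 9 = 27
  #3: 4 × 8 = 32
  #4: 4 × 5 = 20
  #5: 3 × 3 = 9
  #6: 4 × 9 = 36
Highest criticality is 36 → #6.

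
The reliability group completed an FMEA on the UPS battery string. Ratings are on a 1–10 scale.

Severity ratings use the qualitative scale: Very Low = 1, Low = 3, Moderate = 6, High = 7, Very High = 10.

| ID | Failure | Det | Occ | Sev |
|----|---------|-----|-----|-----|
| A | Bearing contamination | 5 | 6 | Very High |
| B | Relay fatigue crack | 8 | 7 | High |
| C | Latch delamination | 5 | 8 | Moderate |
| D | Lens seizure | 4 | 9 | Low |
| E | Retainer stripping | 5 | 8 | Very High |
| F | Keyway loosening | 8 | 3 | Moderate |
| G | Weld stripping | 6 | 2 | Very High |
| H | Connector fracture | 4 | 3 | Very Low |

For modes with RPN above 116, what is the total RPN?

1596

RPN = Severity × Occurrence × Detection:
  A: 10 × 6 × 5 = 300
  B: 7 × 7 × 8 = 392
  C: 6 × 8 × 5 = 240
  D: 3 × 9 × 4 = 108
  E: 10 × 8 × 5 = 400
  F: 6 × 3 × 8 = 144
  G: 10 × 2 × 6 = 120
  H: 1 × 3 × 4 = 12
RPN > 116: A (300), B (392), C (240), E (400), F (144), G (120).
Sum: 300 + 392 + 240 + 400 + 144 + 120 = 1596.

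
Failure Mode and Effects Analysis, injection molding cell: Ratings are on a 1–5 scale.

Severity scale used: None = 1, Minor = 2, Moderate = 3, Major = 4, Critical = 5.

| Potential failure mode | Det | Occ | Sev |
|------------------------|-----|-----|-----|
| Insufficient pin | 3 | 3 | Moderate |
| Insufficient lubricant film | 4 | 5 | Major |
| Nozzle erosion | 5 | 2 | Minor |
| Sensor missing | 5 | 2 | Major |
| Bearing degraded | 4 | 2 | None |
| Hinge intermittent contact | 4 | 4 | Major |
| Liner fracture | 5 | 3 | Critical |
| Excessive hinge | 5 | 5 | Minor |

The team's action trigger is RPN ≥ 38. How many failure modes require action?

5

RPN = Severity × Occurrence × Detection:
  Insufficient pin: 3 × 3 × 3 = 27
  Insufficient lubricant film: 4 × 5 × 4 = 80
  Nozzle erosion: 2 × 2 × 5 = 20
  Sensor missing: 4 × 2 × 5 = 40
  Bearing degraded: 1 × 2 × 4 = 8
  Hinge intermittent contact: 4 × 4 × 4 = 64
  Liner fracture: 5 × 3 × 5 = 75
  Excessive hinge: 2 × 5 × 5 = 50
Modes with RPN ≥ 38: Insufficient lubricant film (80), Sensor missing (40), Hinge intermittent contact (64), Liner fracture (75), Excessive hinge (50) → 5.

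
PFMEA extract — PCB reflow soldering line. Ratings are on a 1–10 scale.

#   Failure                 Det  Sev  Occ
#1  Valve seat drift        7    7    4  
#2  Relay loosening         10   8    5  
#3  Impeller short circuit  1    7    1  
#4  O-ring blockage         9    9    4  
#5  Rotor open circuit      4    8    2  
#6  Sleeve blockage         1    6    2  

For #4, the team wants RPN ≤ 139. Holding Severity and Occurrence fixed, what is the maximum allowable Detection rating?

#4: S=9, O=4, D=9 → current RPN = 324.
Fixed product = 36. Need 36 × D ≤ 139, so D ≤ 139/36 = 3.86.
Maximum integer Detection rating = 3 (gives RPN 108; D=4 would give 144 > 139).

3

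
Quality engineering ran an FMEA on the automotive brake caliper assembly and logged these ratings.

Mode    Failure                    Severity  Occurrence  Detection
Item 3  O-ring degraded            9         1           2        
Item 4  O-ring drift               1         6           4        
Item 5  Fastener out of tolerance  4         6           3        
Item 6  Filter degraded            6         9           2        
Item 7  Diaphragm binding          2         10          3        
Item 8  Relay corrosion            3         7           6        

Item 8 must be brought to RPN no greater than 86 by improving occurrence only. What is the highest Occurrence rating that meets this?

Item 8: S=3, O=7, D=6 → current RPN = 126.
Fixed product = 18. Need 18 × O ≤ 86, so O ≤ 86/18 = 4.78.
Maximum integer Occurrence rating = 4 (gives RPN 72; O=5 would give 90 > 86).

4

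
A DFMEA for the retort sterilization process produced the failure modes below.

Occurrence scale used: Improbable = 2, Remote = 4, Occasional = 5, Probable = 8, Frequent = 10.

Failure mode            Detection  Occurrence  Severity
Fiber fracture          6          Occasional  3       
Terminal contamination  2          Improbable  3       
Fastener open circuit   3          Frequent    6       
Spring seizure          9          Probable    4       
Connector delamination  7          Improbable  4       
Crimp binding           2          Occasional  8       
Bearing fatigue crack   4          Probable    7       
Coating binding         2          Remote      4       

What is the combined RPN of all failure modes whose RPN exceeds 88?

RPN = Severity × Occurrence × Detection:
  Fiber fracture: 3 × 5 × 6 = 90
  Terminal contamination: 3 × 2 × 2 = 12
  Fastener open circuit: 6 × 10 × 3 = 180
  Spring seizure: 4 × 8 × 9 = 288
  Connector delamination: 4 × 2 × 7 = 56
  Crimp binding: 8 × 5 × 2 = 80
  Bearing fatigue crack: 7 × 8 × 4 = 224
  Coating binding: 4 × 4 × 2 = 32
RPN > 88: Fiber fracture (90), Fastener open circuit (180), Spring seizure (288), Bearing fatigue crack (224).
Sum: 90 + 180 + 288 + 224 = 782.

782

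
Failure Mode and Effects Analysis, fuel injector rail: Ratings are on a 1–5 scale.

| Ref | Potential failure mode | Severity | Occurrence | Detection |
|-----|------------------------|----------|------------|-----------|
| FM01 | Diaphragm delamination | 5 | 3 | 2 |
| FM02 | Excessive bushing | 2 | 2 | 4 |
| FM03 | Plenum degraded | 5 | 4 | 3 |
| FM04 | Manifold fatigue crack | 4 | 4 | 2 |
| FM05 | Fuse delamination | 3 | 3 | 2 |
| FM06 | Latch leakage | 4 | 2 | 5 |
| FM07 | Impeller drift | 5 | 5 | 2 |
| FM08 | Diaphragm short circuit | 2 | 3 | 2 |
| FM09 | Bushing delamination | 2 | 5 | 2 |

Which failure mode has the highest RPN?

RPN = Severity × Occurrence × Detection:
  FM01: 5 × 3 × 2 = 30
  FM02: 2 × 2 × 4 = 16
  FM03: 5 × 4 × 3 = 60
  FM04: 4 × 4 × 2 = 32
  FM05: 3 × 3 × 2 = 18
  FM06: 4 × 2 × 5 = 40
  FM07: 5 × 5 × 2 = 50
  FM08: 2 × 3 × 2 = 12
  FM09: 2 × 5 × 2 = 20
Highest RPN is 60 → FM03.

FM03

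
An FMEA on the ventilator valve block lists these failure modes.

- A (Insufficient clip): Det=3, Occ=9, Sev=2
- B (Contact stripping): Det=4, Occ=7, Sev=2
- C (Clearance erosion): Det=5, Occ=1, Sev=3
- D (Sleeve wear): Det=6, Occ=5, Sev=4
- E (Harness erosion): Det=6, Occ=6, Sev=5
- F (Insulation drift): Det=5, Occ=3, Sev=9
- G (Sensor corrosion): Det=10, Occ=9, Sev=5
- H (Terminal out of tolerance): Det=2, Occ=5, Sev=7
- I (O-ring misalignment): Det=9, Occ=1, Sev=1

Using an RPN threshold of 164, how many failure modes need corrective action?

RPN = Severity × Occurrence × Detection:
  A: 2 × 9 × 3 = 54
  B: 2 × 7 × 4 = 56
  C: 3 × 1 × 5 = 15
  D: 4 × 5 × 6 = 120
  E: 5 × 6 × 6 = 180
  F: 9 × 3 × 5 = 135
  G: 5 × 9 × 10 = 450
  H: 7 × 5 × 2 = 70
  I: 1 × 1 × 9 = 9
Modes with RPN ≥ 164: E (180), G (450) → 2.

2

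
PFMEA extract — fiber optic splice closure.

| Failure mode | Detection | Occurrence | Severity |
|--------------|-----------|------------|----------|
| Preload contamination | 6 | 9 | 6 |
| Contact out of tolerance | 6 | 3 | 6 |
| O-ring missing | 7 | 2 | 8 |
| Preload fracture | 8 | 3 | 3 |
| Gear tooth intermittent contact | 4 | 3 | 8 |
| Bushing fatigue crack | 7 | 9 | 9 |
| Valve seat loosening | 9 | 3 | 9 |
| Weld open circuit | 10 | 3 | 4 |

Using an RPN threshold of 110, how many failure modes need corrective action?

5

RPN = Severity × Occurrence × Detection:
  Preload contamination: 6 × 9 × 6 = 324
  Contact out of tolerance: 6 × 3 × 6 = 108
  O-ring missing: 8 × 2 × 7 = 112
  Preload fracture: 3 × 3 × 8 = 72
  Gear tooth intermittent contact: 8 × 3 × 4 = 96
  Bushing fatigue crack: 9 × 9 × 7 = 567
  Valve seat loosening: 9 × 3 × 9 = 243
  Weld open circuit: 4 × 3 × 10 = 120
Modes with RPN ≥ 110: Preload contamination (324), O-ring missing (112), Bushing fatigue crack (567), Valve seat loosening (243), Weld open circuit (120) → 5.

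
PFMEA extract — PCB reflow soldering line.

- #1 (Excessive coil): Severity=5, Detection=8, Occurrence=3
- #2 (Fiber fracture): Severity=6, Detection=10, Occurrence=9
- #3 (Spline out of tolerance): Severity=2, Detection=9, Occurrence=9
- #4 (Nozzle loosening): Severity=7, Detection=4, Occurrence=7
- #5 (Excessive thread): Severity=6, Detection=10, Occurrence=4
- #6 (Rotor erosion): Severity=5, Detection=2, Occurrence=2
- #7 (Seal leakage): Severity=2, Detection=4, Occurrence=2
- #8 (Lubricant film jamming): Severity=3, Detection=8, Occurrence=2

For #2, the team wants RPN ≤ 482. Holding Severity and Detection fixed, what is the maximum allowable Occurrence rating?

8

#2: S=6, O=9, D=10 → current RPN = 540.
Fixed product = 60. Need 60 × O ≤ 482, so O ≤ 482/60 = 8.03.
Maximum integer Occurrence rating = 8 (gives RPN 480; O=9 would give 540 > 482).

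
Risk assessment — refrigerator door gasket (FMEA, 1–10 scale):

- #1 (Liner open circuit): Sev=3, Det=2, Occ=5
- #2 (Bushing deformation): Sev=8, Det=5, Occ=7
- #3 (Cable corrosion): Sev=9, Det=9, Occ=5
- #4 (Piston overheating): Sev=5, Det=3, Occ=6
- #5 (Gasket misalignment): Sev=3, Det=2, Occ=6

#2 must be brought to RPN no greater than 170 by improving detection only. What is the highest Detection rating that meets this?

3

#2: S=8, O=7, D=5 → current RPN = 280.
Fixed product = 56. Need 56 × D ≤ 170, so D ≤ 170/56 = 3.04.
Maximum integer Detection rating = 3 (gives RPN 168; D=4 would give 224 > 170).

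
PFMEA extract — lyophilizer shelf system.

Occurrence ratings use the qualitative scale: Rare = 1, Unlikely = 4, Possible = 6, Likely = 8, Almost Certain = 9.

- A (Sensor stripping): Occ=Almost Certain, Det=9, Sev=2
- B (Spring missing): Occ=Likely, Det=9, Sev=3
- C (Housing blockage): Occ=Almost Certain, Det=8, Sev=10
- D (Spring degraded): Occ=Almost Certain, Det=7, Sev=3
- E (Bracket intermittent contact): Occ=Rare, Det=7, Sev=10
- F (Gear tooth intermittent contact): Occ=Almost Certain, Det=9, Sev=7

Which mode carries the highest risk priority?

RPN = Severity × Occurrence × Detection:
  A: 2 × 9 × 9 = 162
  B: 3 × 8 × 9 = 216
  C: 10 × 9 × 8 = 720
  D: 3 × 9 × 7 = 189
  E: 10 × 1 × 7 = 70
  F: 7 × 9 × 9 = 567
Highest RPN is 720 → C.

C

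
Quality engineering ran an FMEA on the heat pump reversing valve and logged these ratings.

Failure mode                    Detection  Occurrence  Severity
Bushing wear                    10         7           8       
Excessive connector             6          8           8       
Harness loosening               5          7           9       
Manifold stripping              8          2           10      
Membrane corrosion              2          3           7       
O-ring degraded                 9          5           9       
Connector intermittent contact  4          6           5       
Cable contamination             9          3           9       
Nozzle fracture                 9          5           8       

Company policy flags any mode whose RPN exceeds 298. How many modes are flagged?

5

RPN = Severity × Occurrence × Detection:
  Bushing wear: 8 × 7 × 10 = 560
  Excessive connector: 8 × 8 × 6 = 384
  Harness loosening: 9 × 7 × 5 = 315
  Manifold stripping: 10 × 2 × 8 = 160
  Membrane corrosion: 7 × 3 × 2 = 42
  O-ring degraded: 9 × 5 × 9 = 405
  Connector intermittent contact: 5 × 6 × 4 = 120
  Cable contamination: 9 × 3 × 9 = 243
  Nozzle fracture: 8 × 5 × 9 = 360
Modes with RPN > 298: Bushing wear (560), Excessive connector (384), Harness loosening (315), O-ring degraded (405), Nozzle fracture (360) → 5.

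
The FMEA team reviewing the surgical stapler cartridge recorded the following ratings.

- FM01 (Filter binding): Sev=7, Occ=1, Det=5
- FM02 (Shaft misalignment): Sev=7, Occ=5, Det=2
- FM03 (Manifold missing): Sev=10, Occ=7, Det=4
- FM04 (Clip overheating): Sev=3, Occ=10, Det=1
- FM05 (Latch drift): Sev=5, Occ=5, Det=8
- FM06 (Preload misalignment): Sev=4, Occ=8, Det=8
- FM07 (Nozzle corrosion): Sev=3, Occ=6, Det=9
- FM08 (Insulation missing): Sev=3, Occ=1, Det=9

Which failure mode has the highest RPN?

RPN = Severity × Occurrence × Detection:
  FM01: 7 × 1 × 5 = 35
  FM02: 7 × 5 × 2 = 70
  FM03: 10 × 7 × 4 = 280
  FM04: 3 × 10 × 1 = 30
  FM05: 5 × 5 × 8 = 200
  FM06: 4 × 8 × 8 = 256
  FM07: 3 × 6 × 9 = 162
  FM08: 3 × 1 × 9 = 27
Highest RPN is 280 → FM03.

FM03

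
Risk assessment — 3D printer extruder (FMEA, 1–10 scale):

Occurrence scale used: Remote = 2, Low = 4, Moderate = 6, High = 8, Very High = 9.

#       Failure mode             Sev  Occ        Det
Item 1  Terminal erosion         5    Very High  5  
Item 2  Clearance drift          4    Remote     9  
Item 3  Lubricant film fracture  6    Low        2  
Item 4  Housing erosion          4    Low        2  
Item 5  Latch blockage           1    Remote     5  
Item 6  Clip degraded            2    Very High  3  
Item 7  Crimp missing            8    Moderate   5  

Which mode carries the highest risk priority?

Item 7

RPN = Severity × Occurrence × Detection:
  Item 1: 5 × 9 × 5 = 225
  Item 2: 4 × 2 × 9 = 72
  Item 3: 6 × 4 × 2 = 48
  Item 4: 4 × 4 × 2 = 32
  Item 5: 1 × 2 × 5 = 10
  Item 6: 2 × 9 × 3 = 54
  Item 7: 8 × 6 × 5 = 240
Highest RPN is 240 → Item 7.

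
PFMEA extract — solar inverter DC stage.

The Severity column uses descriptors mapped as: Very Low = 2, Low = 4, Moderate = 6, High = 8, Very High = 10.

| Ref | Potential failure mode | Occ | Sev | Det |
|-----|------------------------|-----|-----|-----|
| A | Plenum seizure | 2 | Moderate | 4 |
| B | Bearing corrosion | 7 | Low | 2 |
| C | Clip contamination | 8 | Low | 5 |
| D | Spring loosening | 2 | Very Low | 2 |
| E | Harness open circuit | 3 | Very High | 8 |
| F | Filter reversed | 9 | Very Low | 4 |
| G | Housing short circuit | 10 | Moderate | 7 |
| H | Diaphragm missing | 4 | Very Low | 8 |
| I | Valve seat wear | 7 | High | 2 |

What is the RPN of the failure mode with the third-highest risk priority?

RPN = Severity × Occurrence × Detection:
  A: 6 × 2 × 4 = 48
  B: 4 × 7 × 2 = 56
  C: 4 × 8 × 5 = 160
  D: 2 × 2 × 2 = 8
  E: 10 × 3 × 8 = 240
  F: 2 × 9 × 4 = 72
  G: 6 × 10 × 7 = 420
  H: 2 × 4 × 8 = 64
  I: 8 × 7 × 2 = 112
Sorted descending: 420, 240, 160, 112, 72, 64, 56, 48, 8.
The third-highest RPN is 160 (C).

160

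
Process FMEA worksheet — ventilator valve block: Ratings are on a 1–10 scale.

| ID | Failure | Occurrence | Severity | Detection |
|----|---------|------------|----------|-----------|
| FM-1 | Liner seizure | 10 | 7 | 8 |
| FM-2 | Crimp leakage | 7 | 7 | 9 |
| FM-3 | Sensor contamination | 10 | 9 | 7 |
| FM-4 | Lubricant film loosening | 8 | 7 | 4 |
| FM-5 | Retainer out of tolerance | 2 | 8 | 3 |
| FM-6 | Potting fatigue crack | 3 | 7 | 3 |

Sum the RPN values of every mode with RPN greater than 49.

1918

RPN = Severity × Occurrence × Detection:
  FM-1: 7 × 10 × 8 = 560
  FM-2: 7 × 7 × 9 = 441
  FM-3: 9 × 10 × 7 = 630
  FM-4: 7 × 8 × 4 = 224
  FM-5: 8 × 2 × 3 = 48
  FM-6: 7 × 3 × 3 = 63
RPN > 49: FM-1 (560), FM-2 (441), FM-3 (630), FM-4 (224), FM-6 (63).
Sum: 560 + 441 + 630 + 224 + 63 = 1918.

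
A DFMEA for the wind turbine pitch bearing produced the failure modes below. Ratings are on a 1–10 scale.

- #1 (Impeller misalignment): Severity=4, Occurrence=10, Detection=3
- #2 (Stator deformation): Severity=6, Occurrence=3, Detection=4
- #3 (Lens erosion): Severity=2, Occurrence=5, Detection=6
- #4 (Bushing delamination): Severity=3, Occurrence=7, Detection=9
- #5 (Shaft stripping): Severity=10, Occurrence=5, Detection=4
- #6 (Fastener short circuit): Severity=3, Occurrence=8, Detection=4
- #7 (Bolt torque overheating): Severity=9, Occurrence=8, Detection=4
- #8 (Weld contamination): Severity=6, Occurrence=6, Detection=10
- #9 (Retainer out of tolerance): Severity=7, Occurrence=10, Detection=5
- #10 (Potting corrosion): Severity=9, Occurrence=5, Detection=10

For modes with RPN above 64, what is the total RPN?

RPN = Severity × Occurrence × Detection:
  #1: 4 × 10 × 3 = 120
  #2: 6 × 3 × 4 = 72
  #3: 2 × 5 × 6 = 60
  #4: 3 × 7 × 9 = 189
  #5: 10 × 5 × 4 = 200
  #6: 3 × 8 × 4 = 96
  #7: 9 × 8 × 4 = 288
  #8: 6 × 6 × 10 = 360
  #9: 7 × 10 × 5 = 350
  #10: 9 × 5 × 10 = 450
RPN > 64: #1 (120), #2 (72), #4 (189), #5 (200), #6 (96), #7 (288), #8 (360), #9 (350), #10 (450).
Sum: 120 + 72 + 189 + 200 + 96 + 288 + 360 + 350 + 450 = 2125.

2125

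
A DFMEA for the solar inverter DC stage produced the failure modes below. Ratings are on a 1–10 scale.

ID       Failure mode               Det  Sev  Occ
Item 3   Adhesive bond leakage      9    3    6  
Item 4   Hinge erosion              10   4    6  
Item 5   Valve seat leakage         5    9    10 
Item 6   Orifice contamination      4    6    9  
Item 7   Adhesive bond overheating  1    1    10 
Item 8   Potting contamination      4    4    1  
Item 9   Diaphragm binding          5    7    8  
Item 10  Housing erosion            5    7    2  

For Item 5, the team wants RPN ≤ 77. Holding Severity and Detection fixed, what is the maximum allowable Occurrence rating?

1

Item 5: S=9, O=10, D=5 → current RPN = 450.
Fixed product = 45. Need 45 × O ≤ 77, so O ≤ 77/45 = 1.71.
Maximum integer Occurrence rating = 1 (gives RPN 45; O=2 would give 90 > 77).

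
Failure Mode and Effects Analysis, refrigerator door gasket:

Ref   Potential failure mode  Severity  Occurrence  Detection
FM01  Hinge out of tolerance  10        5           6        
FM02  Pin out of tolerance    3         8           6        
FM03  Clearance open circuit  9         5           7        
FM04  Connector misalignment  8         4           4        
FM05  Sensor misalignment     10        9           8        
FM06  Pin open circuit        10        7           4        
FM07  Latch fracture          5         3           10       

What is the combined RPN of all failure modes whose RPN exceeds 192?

RPN = Severity × Occurrence × Detection:
  FM01: 10 × 5 × 6 = 300
  FM02: 3 × 8 × 6 = 144
  FM03: 9 × 5 × 7 = 315
  FM04: 8 × 4 × 4 = 128
  FM05: 10 × 9 × 8 = 720
  FM06: 10 × 7 × 4 = 280
  FM07: 5 × 3 × 10 = 150
RPN > 192: FM01 (300), FM03 (315), FM05 (720), FM06 (280).
Sum: 300 + 315 + 720 + 280 = 1615.

1615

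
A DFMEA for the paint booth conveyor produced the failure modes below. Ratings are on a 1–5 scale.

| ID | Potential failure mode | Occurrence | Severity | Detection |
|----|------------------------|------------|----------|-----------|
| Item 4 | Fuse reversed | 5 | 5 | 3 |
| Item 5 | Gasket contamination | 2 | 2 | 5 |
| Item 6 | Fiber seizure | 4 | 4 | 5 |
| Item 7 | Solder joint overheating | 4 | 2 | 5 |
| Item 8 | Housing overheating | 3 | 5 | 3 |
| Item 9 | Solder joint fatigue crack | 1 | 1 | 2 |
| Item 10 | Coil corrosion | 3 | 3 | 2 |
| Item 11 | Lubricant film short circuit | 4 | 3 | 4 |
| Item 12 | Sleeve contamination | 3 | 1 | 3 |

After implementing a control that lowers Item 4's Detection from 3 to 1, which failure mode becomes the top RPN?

Item 6

RPN = Severity × Occurrence × Detection:
  Item 4: 5 × 5 × 3 = 75
  Item 5: 2 × 2 × 5 = 20
  Item 6: 4 × 4 × 5 = 80
  Item 7: 2 × 4 × 5 = 40
  Item 8: 5 × 3 × 3 = 45
  Item 9: 1 × 1 × 2 = 2
  Item 10: 3 × 3 × 2 = 18
  Item 11: 3 × 4 × 4 = 48
  Item 12: 1 × 3 × 3 = 9
After action: Item 4 → 5 × 5 × 1 = 25.
Revised RPNs: Item 6=80, Item 11=48, Item 8=45, Item 7=40, Item 4=25, Item 5=20, Item 10=18, Item 12=9, Item 9=2.
Highest is now Item 6 (80).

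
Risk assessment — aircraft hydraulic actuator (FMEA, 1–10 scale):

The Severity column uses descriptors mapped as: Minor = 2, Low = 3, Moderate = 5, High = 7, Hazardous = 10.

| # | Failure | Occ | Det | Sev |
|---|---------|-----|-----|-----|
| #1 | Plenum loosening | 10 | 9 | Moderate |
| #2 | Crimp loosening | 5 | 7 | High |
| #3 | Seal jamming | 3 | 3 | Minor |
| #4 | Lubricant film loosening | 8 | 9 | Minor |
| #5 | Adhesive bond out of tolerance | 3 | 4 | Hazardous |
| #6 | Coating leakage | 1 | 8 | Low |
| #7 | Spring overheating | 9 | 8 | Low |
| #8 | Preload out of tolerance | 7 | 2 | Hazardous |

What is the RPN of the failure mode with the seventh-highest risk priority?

RPN = Severity × Occurrence × Detection:
  #1: 5 × 10 × 9 = 450
  #2: 7 × 5 × 7 = 245
  #3: 2 × 3 × 3 = 18
  #4: 2 × 8 × 9 = 144
  #5: 10 × 3 × 4 = 120
  #6: 3 × 1 × 8 = 24
  #7: 3 × 9 × 8 = 216
  #8: 10 × 7 × 2 = 140
Sorted descending: 450, 245, 216, 144, 140, 120, 24, 18.
The seventh-highest RPN is 24 (#6).

24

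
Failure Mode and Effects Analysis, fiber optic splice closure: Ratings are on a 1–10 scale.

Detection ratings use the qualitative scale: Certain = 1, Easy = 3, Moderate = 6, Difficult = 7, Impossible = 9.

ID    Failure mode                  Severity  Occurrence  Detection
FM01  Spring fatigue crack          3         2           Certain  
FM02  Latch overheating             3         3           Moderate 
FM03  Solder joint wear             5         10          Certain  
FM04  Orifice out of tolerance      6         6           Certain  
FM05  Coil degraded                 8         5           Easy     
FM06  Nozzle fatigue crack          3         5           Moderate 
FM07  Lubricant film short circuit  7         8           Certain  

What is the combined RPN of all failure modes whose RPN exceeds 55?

RPN = Severity × Occurrence × Detection:
  FM01: 3 × 2 × 1 = 6
  FM02: 3 × 3 × 6 = 54
  FM03: 5 × 10 × 1 = 50
  FM04: 6 × 6 × 1 = 36
  FM05: 8 × 5 × 3 = 120
  FM06: 3 × 5 × 6 = 90
  FM07: 7 × 8 × 1 = 56
RPN > 55: FM05 (120), FM06 (90), FM07 (56).
Sum: 120 + 90 + 56 = 266.

266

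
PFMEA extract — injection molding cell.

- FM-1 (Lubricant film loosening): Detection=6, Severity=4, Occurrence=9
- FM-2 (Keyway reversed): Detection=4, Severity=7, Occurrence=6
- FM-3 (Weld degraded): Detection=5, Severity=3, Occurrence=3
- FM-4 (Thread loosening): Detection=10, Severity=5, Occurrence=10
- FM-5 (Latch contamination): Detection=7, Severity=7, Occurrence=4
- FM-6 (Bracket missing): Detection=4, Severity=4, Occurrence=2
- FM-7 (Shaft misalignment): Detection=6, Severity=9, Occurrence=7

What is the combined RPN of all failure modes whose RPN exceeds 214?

1094

RPN = Severity × Occurrence × Detection:
  FM-1: 4 × 9 × 6 = 216
  FM-2: 7 × 6 × 4 = 168
  FM-3: 3 × 3 × 5 = 45
  FM-4: 5 × 10 × 10 = 500
  FM-5: 7 × 4 × 7 = 196
  FM-6: 4 × 2 × 4 = 32
  FM-7: 9 × 7 × 6 = 378
RPN > 214: FM-1 (216), FM-4 (500), FM-7 (378).
Sum: 216 + 500 + 378 = 1094.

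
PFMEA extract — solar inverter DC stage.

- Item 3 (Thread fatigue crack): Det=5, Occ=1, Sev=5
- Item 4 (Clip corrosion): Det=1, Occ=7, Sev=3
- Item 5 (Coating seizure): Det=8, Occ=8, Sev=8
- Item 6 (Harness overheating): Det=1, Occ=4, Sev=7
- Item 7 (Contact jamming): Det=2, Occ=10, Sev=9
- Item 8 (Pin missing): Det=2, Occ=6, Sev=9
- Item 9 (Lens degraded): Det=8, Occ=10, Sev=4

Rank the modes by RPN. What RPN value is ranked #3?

180

RPN = Severity × Occurrence × Detection:
  Item 3: 5 × 1 × 5 = 25
  Item 4: 3 × 7 × 1 = 21
  Item 5: 8 × 8 × 8 = 512
  Item 6: 7 × 4 × 1 = 28
  Item 7: 9 × 10 × 2 = 180
  Item 8: 9 × 6 × 2 = 108
  Item 9: 4 × 10 × 8 = 320
Sorted descending: 512, 320, 180, 108, 28, 25, 21.
The third-highest RPN is 180 (Item 7).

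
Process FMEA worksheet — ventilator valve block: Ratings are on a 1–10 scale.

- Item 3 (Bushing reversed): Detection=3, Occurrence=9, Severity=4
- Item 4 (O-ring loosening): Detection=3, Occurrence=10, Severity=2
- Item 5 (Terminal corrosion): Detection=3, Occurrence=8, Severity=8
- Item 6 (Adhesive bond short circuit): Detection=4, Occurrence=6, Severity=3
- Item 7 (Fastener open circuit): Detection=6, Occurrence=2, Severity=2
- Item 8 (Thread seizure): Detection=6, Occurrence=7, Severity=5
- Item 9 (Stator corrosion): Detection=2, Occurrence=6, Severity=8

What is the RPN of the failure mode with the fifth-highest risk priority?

RPN = Severity × Occurrence × Detection:
  Item 3: 4 × 9 × 3 = 108
  Item 4: 2 × 10 × 3 = 60
  Item 5: 8 × 8 × 3 = 192
  Item 6: 3 × 6 × 4 = 72
  Item 7: 2 × 2 × 6 = 24
  Item 8: 5 × 7 × 6 = 210
  Item 9: 8 × 6 × 2 = 96
Sorted descending: 210, 192, 108, 96, 72, 60, 24.
The fifth-highest RPN is 72 (Item 6).

72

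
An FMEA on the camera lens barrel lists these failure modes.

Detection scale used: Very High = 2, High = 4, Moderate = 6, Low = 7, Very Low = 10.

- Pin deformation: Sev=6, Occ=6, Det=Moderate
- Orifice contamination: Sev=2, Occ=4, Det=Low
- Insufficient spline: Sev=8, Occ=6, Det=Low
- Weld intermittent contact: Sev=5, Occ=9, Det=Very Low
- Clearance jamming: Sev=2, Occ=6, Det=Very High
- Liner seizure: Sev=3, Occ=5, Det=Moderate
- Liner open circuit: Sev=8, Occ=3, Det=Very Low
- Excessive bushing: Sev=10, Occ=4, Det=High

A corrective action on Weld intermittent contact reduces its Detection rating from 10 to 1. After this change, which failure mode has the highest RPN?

RPN = Severity × Occurrence × Detection:
  Pin deformation: 6 × 6 × 6 = 216
  Orifice contamination: 2 × 4 × 7 = 56
  Insufficient spline: 8 × 6 × 7 = 336
  Weld intermittent contact: 5 × 9 × 10 = 450
  Clearance jamming: 2 × 6 × 2 = 24
  Liner seizure: 3 × 5 × 6 = 90
  Liner open circuit: 8 × 3 × 10 = 240
  Excessive bushing: 10 × 4 × 4 = 160
After action: Weld intermittent contact → 5 × 9 × 1 = 45.
Revised RPNs: Insufficient spline=336, Liner open circuit=240, Pin deformation=216, Excessive bushing=160, Liner seizure=90, Orifice contamination=56, Weld intermittent contact=45, Clearance jamming=24.
Highest is now Insufficient spline (336).

Insufficient spline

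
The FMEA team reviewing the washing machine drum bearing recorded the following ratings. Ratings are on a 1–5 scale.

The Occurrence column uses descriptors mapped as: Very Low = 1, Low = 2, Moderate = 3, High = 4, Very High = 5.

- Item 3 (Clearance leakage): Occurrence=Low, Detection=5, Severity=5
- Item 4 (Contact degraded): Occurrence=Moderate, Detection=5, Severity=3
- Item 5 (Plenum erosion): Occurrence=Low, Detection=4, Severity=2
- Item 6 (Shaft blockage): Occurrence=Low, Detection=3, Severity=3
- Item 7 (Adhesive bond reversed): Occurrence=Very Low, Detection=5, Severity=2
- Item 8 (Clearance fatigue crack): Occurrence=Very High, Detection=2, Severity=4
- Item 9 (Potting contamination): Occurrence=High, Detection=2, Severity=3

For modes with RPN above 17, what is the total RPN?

RPN = Severity × Occurrence × Detection:
  Item 3: 5 × 2 × 5 = 50
  Item 4: 3 × 3 × 5 = 45
  Item 5: 2 × 2 × 4 = 16
  Item 6: 3 × 2 × 3 = 18
  Item 7: 2 × 1 × 5 = 10
  Item 8: 4 × 5 × 2 = 40
  Item 9: 3 × 4 × 2 = 24
RPN > 17: Item 3 (50), Item 4 (45), Item 6 (18), Item 8 (40), Item 9 (24).
Sum: 50 + 45 + 18 + 40 + 24 = 177.

177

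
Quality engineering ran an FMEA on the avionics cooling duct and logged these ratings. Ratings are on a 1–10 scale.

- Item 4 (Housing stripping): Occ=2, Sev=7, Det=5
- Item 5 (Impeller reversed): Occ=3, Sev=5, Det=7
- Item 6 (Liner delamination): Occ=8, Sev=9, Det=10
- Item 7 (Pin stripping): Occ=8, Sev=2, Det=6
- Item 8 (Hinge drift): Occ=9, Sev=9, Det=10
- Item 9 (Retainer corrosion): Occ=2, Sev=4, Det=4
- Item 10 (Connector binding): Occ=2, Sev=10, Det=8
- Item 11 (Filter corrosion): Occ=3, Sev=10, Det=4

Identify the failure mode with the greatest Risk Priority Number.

Item 8

RPN = Severity × Occurrence × Detection:
  Item 4: 7 × 2 × 5 = 70
  Item 5: 5 × 3 × 7 = 105
  Item 6: 9 × 8 × 10 = 720
  Item 7: 2 × 8 × 6 = 96
  Item 8: 9 × 9 × 10 = 810
  Item 9: 4 × 2 × 4 = 32
  Item 10: 10 × 2 × 8 = 160
  Item 11: 10 × 3 × 4 = 120
Highest RPN is 810 → Item 8.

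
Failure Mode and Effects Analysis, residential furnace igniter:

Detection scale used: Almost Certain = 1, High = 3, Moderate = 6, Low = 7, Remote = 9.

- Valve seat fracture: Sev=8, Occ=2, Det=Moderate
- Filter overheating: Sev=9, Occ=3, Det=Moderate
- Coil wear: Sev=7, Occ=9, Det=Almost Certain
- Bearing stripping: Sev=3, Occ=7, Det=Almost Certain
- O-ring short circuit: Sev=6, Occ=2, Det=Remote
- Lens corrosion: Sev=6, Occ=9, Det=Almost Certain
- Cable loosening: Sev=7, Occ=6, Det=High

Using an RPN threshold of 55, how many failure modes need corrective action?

RPN = Severity × Occurrence × Detection:
  Valve seat fracture: 8 × 2 × 6 = 96
  Filter overheating: 9 × 3 × 6 = 162
  Coil wear: 7 × 9 × 1 = 63
  Bearing stripping: 3 × 7 × 1 = 21
  O-ring short circuit: 6 × 2 × 9 = 108
  Lens corrosion: 6 × 9 × 1 = 54
  Cable loosening: 7 × 6 × 3 = 126
Modes with RPN ≥ 55: Valve seat fracture (96), Filter overheating (162), Coil wear (63), O-ring short circuit (108), Cable loosening (126) → 5.

5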